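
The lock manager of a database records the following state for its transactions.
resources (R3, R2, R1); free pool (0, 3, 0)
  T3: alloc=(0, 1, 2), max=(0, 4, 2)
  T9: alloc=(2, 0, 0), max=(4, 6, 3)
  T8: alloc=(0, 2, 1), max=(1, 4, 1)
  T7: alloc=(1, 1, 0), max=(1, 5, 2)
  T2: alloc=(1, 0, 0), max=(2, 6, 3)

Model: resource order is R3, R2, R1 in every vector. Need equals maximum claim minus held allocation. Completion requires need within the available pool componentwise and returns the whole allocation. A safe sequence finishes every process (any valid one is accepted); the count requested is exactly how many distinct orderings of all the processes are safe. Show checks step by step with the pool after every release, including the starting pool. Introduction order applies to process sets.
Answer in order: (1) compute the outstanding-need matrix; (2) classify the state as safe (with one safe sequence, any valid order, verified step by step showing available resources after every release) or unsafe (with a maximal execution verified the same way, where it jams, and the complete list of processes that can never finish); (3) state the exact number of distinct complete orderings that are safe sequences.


(1) Remaining need (order R3, R2, R1):
  T3: (0, 3, 0)
  T9: (2, 6, 3)
  T8: (1, 2, 0)
  T7: (0, 4, 2)
  T2: (1, 6, 3)
(2) SAFE. One safe sequence: T3, T7, T8, T2, T9.
Key observation: reading the order forward, T3 is the first process whose need (0, 3, 0) meets the free pool (0, 3, 0) exactly on a resource it requests.
Step-by-step check:
  pool = (0, 3, 0)
  run T3 (needs (0, 3, 0), free (0, 3, 0)); after release of (0, 1, 2) the pool is (0, 4, 2)
  run T7 (needs (0, 4, 2), free (0, 4, 2)); after release of (1, 1, 0) the pool is (1, 5, 2)
  run T8 (needs (1, 2, 0), free (1, 5, 2)); after release of (0, 2, 1) the pool is (1, 7, 3)
  run T2 (needs (1, 6, 3), free (1, 7, 3)); after release of (1, 0, 0) the pool is (2, 7, 3)
  run T9 (needs (2, 6, 3), free (2, 7, 3)); after release of (2, 0, 0) the pool is (4, 7, 3)
(3) The exact count: 1 of the possible complete orderings is a safe sequence.


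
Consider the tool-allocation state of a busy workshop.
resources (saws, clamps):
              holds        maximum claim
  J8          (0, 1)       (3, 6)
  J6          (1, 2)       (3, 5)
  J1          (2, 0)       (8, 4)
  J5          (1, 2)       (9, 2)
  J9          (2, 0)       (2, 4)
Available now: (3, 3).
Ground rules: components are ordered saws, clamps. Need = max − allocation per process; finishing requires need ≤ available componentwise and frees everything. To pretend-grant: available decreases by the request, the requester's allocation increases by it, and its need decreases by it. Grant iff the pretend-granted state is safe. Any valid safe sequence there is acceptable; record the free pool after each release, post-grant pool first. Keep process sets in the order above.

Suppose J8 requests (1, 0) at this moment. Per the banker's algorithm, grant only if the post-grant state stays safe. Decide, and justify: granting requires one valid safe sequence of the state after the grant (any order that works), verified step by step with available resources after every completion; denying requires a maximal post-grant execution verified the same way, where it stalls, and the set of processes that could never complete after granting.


GRANT: granting preserves safety; a valid post-grant sequence is J6, J9, J8, J1, J5.
Key observation: even at the reduced pool (2, 3), J6 fits immediately, so safety survives the grant.
Step-by-step check of the post-grant state:
  pool = (2, 3)
  J6 needs (2, 3) <= (2, 3) -> finishes; pool += (1, 2) = (3, 5)
  J9 needs (0, 4) <= (3, 5) -> finishes; pool += (2, 0) = (5, 5)
  J8 needs (2, 5) <= (5, 5) -> finishes; pool += (1, 1) = (6, 6)
  J1 needs (6, 4) <= (6, 6) -> finishes; pool += (2, 0) = (8, 6)
  J5 needs (8, 0) <= (8, 6) -> finishes; pool += (1, 2) = (9, 8)


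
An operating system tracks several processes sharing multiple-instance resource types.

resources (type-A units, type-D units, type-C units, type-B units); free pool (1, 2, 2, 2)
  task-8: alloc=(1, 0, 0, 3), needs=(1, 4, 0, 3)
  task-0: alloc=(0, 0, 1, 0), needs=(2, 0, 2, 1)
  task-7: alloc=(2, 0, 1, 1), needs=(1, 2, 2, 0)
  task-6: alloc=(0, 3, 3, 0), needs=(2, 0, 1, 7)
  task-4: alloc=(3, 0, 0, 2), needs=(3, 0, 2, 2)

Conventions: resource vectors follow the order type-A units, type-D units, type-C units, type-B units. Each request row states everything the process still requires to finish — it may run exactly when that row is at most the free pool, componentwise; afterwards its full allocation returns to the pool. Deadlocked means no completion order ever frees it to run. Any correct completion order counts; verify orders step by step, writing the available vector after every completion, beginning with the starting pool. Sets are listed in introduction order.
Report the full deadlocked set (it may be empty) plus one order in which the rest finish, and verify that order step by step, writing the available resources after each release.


Deadlocked: task-8 and task-6.
Key observation: after task-7, task-0, task-4 the pool peaks at (6, 2, 4, 5), and each blocked process is short somewhere: task-8 on type-D units; task-6 on type-B units.
A valid finishing order for the others: task-7, task-0, task-4. Check, step by step:
  pool = (1, 2, 2, 2)
  task-7: need (1, 2, 2, 0) fits (1, 2, 2, 2); releases (2, 0, 1, 1), pool now (3, 2, 3, 3)
  task-0: need (2, 0, 2, 1) fits (3, 2, 3, 3); releases (0, 0, 1, 0), pool now (3, 2, 4, 3)
  task-4: need (3, 0, 2, 2) fits (3, 2, 4, 3); releases (3, 0, 0, 2), pool now (6, 2, 4, 5)
The stuck group stays short no matter what:
  task-8 cannot run: need (1, 4, 0, 3) vs free (6, 2, 4, 5) (insufficient type-D units)
  task-6 cannot run: need (2, 0, 1, 7) vs free (6, 2, 4, 5) (insufficient type-B units)


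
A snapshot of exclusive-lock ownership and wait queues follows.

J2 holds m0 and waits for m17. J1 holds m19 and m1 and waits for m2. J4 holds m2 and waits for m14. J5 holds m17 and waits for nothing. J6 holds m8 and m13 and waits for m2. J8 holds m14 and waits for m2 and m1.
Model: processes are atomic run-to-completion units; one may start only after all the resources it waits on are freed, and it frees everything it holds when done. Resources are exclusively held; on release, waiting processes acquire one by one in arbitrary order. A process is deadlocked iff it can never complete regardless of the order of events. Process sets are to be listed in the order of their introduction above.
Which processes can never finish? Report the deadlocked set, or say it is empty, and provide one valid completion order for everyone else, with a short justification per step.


Deadlocked: J1, J4, J6 and J8.
Key observation: the knot is the closed ring of waits J1 -> J4 -> J8 -> J1; J6 waits into the deadlock from upstream.
One completion order for the rest: J5, J2.
Step-by-step check:
  J5 waits on nothing -> runs at once and releases m17
  J2: everything it awaited (m17) is free; runs, freeing m0


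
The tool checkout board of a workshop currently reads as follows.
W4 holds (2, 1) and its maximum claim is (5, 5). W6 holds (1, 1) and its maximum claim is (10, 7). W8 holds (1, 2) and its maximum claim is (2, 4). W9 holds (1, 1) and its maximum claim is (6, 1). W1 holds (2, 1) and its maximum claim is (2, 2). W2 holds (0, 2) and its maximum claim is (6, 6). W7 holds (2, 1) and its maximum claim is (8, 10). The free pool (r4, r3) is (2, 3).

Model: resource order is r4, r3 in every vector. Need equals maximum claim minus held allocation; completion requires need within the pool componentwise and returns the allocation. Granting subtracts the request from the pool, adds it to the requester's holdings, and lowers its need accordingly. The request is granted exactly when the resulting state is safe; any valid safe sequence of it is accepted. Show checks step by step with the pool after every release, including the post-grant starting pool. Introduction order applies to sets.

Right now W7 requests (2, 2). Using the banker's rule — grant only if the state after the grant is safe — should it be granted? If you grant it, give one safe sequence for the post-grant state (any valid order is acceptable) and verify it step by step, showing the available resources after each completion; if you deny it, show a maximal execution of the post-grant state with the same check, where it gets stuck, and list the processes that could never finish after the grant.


GRANT. The post-grant state is safe; one safe sequence: W1, W8, W4, W9, W2, W7, W6.
Key observation: post-grant, (0, 1) remains, and an order beginning with W1 completes everyone.
Step-by-step check of the post-grant state:
  pool = (0, 1)
  W1: need (0, 1) fits (0, 1); releases (2, 1), pool now (2, 2)
  W8: need (1, 2) fits (2, 2); releases (1, 2), pool now (3, 4)
  W4: need (3, 4) fits (3, 4); releases (2, 1), pool now (5, 5)
  W9: need (5, 0) fits (5, 5); releases (1, 1), pool now (6, 6)
  W2: need (6, 4) fits (6, 6); releases (0, 2), pool now (6, 8)
  W7: need (4, 7) fits (6, 8); releases (4, 3), pool now (10, 11)
  W6: need (9, 6) fits (10, 11); releases (1, 1), pool now (11, 12)


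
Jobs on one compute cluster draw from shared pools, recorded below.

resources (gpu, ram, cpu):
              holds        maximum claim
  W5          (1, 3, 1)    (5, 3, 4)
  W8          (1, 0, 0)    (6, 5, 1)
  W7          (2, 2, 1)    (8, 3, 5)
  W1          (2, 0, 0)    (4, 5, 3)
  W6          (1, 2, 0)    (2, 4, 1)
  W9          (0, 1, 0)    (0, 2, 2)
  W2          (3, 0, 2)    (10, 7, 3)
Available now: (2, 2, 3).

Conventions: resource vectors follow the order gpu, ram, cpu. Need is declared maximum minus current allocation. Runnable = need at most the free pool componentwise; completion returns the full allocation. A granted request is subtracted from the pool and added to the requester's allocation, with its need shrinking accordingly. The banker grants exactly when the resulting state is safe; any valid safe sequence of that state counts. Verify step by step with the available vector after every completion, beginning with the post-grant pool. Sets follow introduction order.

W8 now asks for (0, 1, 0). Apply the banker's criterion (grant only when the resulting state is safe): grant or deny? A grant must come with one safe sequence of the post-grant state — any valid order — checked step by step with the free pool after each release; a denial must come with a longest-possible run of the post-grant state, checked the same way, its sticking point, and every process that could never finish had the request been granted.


DENY: after the grant no complete ordering would exist.
Key observation: after W9, W6 the pool peaks at (3, 4, 3), and each blocked process is short somewhere: W5 on gpu; W8 on gpu; W7 on gpu, cpu; W1 on ram; W2 on gpu, ram.
After a pretend grant, a maximal execution: W9, W6 — then nothing else fits. Walking it through:
  pool = (2, 1, 3)
  run W9 (needs (0, 1, 2), free (2, 1, 3)); after release of (0, 1, 0) the pool is (2, 2, 3)
  run W6 (needs (1, 2, 1), free (2, 2, 3)); after release of (1, 2, 0) the pool is (3, 4, 3)
  W5 still needs (4, 0, 3) but only (3, 4, 3) is free — short on gpu
  W8 still needs (5, 4, 1) but only (3, 4, 3) is free — short on gpu
  W7 still needs (6, 1, 4) but only (3, 4, 3) is free — short on gpu and cpu
  W1 still needs (2, 5, 3) but only (3, 4, 3) is free — short on ram
  W2 still needs (7, 7, 1) but only (3, 4, 3) is free — short on gpu and ram
Had the request been granted, W5, W8, W7, W1 and W2 could never finish.


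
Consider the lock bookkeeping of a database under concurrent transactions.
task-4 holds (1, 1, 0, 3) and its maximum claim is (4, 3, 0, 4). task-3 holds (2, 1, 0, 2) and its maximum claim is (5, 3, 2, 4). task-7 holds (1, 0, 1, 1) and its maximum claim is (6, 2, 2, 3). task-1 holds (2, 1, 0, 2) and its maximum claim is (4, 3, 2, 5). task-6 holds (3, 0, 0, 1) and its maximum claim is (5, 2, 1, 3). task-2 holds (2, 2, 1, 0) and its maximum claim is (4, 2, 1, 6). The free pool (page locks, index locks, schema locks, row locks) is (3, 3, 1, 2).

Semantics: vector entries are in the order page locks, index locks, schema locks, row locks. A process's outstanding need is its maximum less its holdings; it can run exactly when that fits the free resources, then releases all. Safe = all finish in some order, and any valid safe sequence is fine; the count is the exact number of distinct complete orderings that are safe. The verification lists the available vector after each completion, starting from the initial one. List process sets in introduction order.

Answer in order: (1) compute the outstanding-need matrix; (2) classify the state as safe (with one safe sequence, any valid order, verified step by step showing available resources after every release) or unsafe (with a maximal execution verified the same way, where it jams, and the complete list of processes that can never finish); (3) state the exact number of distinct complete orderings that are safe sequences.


(1) Remaining need (order page locks, index locks, schema locks, row locks):
  task-4: (3, 2, 0, 1)
  task-3: (3, 2, 2, 2)
  task-7: (5, 2, 1, 2)
  task-1: (2, 2, 2, 3)
  task-6: (2, 2, 1, 2)
  task-2: (2, 0, 0, 6)
(2) The state is SAFE; one workable sequence: task-4, task-6, task-7, task-3, task-2, task-1.
Key observation: reading the order forward, task-4 is the first process whose need (3, 2, 0, 1) meets the free pool (3, 3, 1, 2) exactly on a resource it requests.
Check, step by step:
  pool = (3, 3, 1, 2)
  run task-4 (needs (3, 2, 0, 1), free (3, 3, 1, 2)); after release of (1, 1, 0, 3) the pool is (4, 4, 1, 5)
  run task-6 (needs (2, 2, 1, 2), free (4, 4, 1, 5)); after release of (3, 0, 0, 1) the pool is (7, 4, 1, 6)
  run task-7 (needs (5, 2, 1, 2), free (7, 4, 1, 6)); after release of (1, 0, 1, 1) the pool is (8, 4, 2, 7)
  run task-3 (needs (3, 2, 2, 2), free (8, 4, 2, 7)); after release of (2, 1, 0, 2) the pool is (10, 5, 2, 9)
  run task-2 (needs (2, 0, 0, 6), free (10, 5, 2, 9)); after release of (2, 2, 1, 0) the pool is (12, 7, 3, 9)
  run task-1 (needs (2, 2, 2, 3), free (12, 7, 3, 9)); after release of (2, 1, 0, 2) the pool is (14, 8, 3, 11)
(3) Precisely 42 of the possible complete orderings are safe sequences.


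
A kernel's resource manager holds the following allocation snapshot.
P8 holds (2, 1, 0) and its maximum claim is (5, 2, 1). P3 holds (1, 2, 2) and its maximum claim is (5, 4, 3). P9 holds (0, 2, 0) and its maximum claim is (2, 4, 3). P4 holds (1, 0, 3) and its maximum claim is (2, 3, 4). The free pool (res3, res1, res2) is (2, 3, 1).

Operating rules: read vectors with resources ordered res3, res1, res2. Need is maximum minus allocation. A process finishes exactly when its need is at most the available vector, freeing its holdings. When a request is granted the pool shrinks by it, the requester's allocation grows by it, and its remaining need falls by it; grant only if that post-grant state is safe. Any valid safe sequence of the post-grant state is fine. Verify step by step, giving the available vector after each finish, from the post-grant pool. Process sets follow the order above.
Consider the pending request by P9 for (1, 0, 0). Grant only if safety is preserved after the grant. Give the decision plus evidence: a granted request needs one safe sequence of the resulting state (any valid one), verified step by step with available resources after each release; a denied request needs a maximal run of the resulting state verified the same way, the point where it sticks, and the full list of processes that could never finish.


GRANT. The post-grant state is safe; one safe sequence: P4, P9, P8, P3.
Key observation: after the grant the pool drops to (1, 3, 1), which still lets P4 finish first and unwind the rest.
Step-by-step check of the post-grant state:
  pool = (1, 3, 1)
  run P4 (needs (1, 3, 1), free (1, 3, 1)); after release of (1, 0, 3) the pool is (2, 3, 4)
  run P9 (needs (1, 2, 3), free (2, 3, 4)); after release of (1, 2, 0) the pool is (3, 5, 4)
  run P8 (needs (3, 1, 1), free (3, 5, 4)); after release of (2, 1, 0) the pool is (5, 6, 4)
  run P3 (needs (4, 2, 1), free (5, 6, 4)); after release of (1, 2, 2) the pool is (6, 8, 6)


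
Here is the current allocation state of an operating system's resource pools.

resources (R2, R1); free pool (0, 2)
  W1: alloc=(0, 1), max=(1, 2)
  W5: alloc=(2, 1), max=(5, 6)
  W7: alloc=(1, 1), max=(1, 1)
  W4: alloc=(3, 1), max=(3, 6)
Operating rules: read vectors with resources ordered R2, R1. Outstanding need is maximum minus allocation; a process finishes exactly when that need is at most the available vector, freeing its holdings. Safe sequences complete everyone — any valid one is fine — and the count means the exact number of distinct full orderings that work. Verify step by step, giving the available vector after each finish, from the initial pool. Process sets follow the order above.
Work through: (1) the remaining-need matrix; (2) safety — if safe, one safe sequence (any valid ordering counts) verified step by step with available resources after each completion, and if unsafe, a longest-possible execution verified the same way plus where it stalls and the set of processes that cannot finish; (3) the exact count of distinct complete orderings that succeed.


(1) Need matrix, components ordered R2, R1:
  W1: (1, 1)
  W5: (3, 5)
  W7: (0, 0)
  W4: (0, 5)
(2) UNSAFE.
Key observation: once W7, W1 finish, the pool peaks at (1, 4) — and every remaining process still needs more R1 than that.
Going as far as possible: W7, W1; after that, nothing fits. Verifying each step:
  pool = (0, 2)
  W7: need (0, 0) fits (0, 2); releases (1, 1), pool now (1, 3)
  W1: need (1, 1) fits (1, 3); releases (0, 1), pool now (1, 4)
  W5 still needs (3, 5) but only (1, 4) is free — short on R2 and R1
  W4 still needs (0, 5) but only (1, 4) is free — short on R1
Never able to finish: W5 and W4.
(3) Exactly 0 of the possible complete orderings are safe sequences.


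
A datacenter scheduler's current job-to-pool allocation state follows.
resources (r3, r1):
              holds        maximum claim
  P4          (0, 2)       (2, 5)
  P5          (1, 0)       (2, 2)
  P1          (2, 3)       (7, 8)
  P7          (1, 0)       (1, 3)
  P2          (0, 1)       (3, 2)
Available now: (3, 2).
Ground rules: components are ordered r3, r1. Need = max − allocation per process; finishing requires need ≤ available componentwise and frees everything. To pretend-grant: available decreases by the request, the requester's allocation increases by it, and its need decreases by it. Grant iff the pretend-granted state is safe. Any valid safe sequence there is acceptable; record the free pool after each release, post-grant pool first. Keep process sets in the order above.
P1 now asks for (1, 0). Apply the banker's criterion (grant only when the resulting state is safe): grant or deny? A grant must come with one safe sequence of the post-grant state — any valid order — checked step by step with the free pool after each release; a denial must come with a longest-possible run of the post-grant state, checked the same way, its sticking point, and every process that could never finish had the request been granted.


GRANT — the state after the grant stays safe, e.g. via P5, P2, P7, P4, P1.
Key observation: (2, 2) free after granting still covers P5 first, and each release covers the next.
Step-by-step check of the post-grant state:
  pool = (2, 2)
  run P5 (needs (1, 2), free (2, 2)); after release of (1, 0) the pool is (3, 2)
  run P2 (needs (3, 1), free (3, 2)); after release of (0, 1) the pool is (3, 3)
  run P7 (needs (0, 3), free (3, 3)); after release of (1, 0) the pool is (4, 3)
  run P4 (needs (2, 3), free (4, 3)); after release of (0, 2) the pool is (4, 5)
  run P1 (needs (4, 5), free (4, 5)); after release of (3, 3) the pool is (7, 8)


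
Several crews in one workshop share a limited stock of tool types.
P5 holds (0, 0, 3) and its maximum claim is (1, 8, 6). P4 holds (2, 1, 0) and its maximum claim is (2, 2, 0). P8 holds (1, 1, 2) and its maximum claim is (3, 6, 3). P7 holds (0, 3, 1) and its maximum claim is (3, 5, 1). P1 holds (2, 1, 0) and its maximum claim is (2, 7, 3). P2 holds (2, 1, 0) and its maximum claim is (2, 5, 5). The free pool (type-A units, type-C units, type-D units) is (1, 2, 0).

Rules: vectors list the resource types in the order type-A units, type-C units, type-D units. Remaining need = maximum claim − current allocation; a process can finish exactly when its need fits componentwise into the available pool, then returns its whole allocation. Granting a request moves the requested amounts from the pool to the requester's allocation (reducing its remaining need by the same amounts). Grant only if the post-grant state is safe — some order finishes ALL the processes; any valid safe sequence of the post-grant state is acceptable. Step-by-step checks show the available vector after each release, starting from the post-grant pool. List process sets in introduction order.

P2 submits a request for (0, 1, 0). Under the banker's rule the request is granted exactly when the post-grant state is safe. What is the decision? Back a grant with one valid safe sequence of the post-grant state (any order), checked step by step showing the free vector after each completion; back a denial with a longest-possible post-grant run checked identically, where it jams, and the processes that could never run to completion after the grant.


DENY. Granting would leave the state unsafe.
Key observation: after P4, P7, P8, P1 the pool peaks at (6, 7, 3), and each blocked process is short somewhere: P5 on type-C units; P2 on type-D units.
On the post-grant state, P4, P7, P8, P1 is a maximal run — nothing extends it. Walking it through:
  pool = (1, 1, 0)
  P4 needs (0, 1, 0) <= (1, 1, 0) -> finishes; pool += (2, 1, 0) = (3, 2, 0)
  P7 needs (3, 2, 0) <= (3, 2, 0) -> finishes; pool += (0, 3, 1) = (3, 5, 1)
  P8 needs (2, 5, 1) <= (3, 5, 1) -> finishes; pool += (1, 1, 2) = (4, 6, 3)
  P1 needs (0, 6, 3) <= (4, 6, 3) -> finishes; pool += (2, 1, 0) = (6, 7, 3)
  blocked: P5 wants (1, 8, 3), pool (6, 7, 3) — not enough type-C units
  blocked: P2 wants (0, 3, 5), pool (6, 7, 3) — not enough type-D units
Post-grant, the permanently blocked set is P5 and P2.


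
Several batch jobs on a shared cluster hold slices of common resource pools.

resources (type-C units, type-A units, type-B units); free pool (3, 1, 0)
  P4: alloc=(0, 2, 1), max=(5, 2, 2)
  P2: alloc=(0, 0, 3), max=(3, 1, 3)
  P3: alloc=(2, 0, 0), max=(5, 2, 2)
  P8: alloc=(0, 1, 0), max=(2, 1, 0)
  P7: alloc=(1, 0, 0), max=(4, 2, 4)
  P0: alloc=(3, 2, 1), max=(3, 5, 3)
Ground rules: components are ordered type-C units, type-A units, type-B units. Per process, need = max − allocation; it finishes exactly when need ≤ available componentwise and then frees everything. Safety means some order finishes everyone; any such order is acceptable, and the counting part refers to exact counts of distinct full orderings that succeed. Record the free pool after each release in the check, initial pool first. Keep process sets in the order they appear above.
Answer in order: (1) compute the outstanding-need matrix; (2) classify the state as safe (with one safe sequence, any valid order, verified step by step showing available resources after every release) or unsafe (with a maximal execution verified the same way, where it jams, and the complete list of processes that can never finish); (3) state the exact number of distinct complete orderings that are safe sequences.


(1) Need matrix, components ordered type-C units, type-A units, type-B units:
  P4: (5, 0, 1)
  P2: (3, 1, 0)
  P3: (3, 2, 2)
  P8: (2, 0, 0)
  P7: (3, 2, 4)
  P0: (0, 3, 2)
(2) SAFE, for example via the order P2, P8, P3, P4, P0, P7.
Key observation: P2 is the earliest step where a requested resource binds exactly: need (3, 1, 0), pool (3, 1, 0) at its turn.
Step-by-step check:
  pool = (3, 1, 0)
  run P2 (needs (3, 1, 0), free (3, 1, 0)); after release of (0, 0, 3) the pool is (3, 1, 3)
  run P8 (needs (2, 0, 0), free (3, 1, 3)); after release of (0, 1, 0) the pool is (3, 2, 3)
  run P3 (needs (3, 2, 2), free (3, 2, 3)); after release of (2, 0, 0) the pool is (5, 2, 3)
  run P4 (needs (5, 0, 1), free (5, 2, 3)); after release of (0, 2, 1) the pool is (5, 4, 4)
  run P0 (needs (0, 3, 2), free (5, 4, 4)); after release of (3, 2, 1) the pool is (8, 6, 5)
  run P7 (needs (3, 2, 4), free (8, 6, 5)); after release of (1, 0, 0) the pool is (9, 6, 5)
(3) Exactly 4 of the possible complete orderings are safe sequences.


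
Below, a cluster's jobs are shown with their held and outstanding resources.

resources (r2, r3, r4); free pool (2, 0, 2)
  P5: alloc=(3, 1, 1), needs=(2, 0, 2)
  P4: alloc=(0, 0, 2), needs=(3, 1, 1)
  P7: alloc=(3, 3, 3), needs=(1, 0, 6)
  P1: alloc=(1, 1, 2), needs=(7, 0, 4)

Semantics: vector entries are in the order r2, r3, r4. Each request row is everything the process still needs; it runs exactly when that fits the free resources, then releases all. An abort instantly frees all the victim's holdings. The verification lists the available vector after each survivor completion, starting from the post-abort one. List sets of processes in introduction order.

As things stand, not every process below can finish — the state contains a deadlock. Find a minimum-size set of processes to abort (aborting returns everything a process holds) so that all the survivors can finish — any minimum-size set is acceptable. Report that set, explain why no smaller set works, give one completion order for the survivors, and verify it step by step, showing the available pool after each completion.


Minimum abort set: P7.
Key observation: the returned (3, 3, 3) from P7 is what brings P1 — unrunnable before, under any order — into play at step 2.
Why nothing smaller works: aborting no one leaves the state deadlocked as given.
Survivors finish in the order: P5, P1, P4. Verifying each step (pool after the aborts first):
  pool = (5, 3, 5)
  run P5 (needs (2, 0, 2), free (5, 3, 5)); after release of (3, 1, 1) the pool is (8, 4, 6)
  run P1 (needs (7, 0, 4), free (8, 4, 6)); after release of (1, 1, 2) the pool is (9, 5, 8)
  run P4 (needs (3, 1, 1), free (9, 5, 8)); after release of (0, 0, 2) the pool is (9, 5, 10)


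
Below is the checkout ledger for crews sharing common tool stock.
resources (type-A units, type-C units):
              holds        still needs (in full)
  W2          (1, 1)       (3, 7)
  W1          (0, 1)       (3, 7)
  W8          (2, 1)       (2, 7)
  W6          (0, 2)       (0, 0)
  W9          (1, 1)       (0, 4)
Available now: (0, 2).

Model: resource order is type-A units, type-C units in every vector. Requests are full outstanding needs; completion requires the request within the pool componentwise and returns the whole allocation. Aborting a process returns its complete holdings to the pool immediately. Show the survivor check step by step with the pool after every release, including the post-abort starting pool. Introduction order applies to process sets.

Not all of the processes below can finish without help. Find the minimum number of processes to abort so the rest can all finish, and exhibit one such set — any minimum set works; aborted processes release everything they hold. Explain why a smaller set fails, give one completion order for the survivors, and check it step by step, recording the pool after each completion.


Minimum abort set: W2 and W1.
Key observation: W8 could never have finished before the abort; with (1, 2) returned by W2 and W1, it fits at step 3.
No one abort is enough; case by case: W2 alone leaves W1 blocked (short on type-A units and type-C units); W1 alone leaves W2 blocked (short on type-A units and type-C units); W8 alone leaves W2 blocked (short on type-C units); W6 alone leaves W2 blocked (short on type-A units and type-C units); W9 alone leaves W2 blocked (short on type-A units and type-C units).
The survivors complete as W9, W6, W8. Check, step by step (starting from the post-abort pool):
  pool = (1, 4)
  W9: need (0, 4) fits (1, 4); releases (1, 1), pool now (2, 5)
  W6: need (0, 0) fits (2, 5); releases (0, 2), pool now (2, 7)
  W8: need (2, 7) fits (2, 7); releases (2, 1), pool now (4, 8)


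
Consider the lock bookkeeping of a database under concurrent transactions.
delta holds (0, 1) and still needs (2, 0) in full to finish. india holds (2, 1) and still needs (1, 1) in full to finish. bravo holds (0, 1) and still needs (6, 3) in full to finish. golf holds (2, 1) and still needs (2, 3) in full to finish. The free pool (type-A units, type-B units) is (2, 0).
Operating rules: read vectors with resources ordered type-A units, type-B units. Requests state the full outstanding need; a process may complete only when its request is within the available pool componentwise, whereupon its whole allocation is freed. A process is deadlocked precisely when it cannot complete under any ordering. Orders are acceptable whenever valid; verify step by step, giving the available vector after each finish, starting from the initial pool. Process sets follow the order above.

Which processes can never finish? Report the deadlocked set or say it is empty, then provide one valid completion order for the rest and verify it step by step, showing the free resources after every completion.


Deadlocked set: bravo and golf.
Key observation: delta, india can finish, but then (4, 2) is all there is, and the blocked group's type-B units demands exceed it.
A valid finishing order for the others: delta, india. Check, step by step:
  pool = (2, 0)
  run delta (needs (2, 0), free (2, 0)); after release of (0, 1) the pool is (2, 1)
  run india (needs (1, 1), free (2, 1)); after release of (2, 1) the pool is (4, 2)
None of the blocked processes ever fits:
  blocked: bravo wants (6, 3), pool (4, 2) — not enough type-A units and type-B units
  blocked: golf wants (2, 3), pool (4, 2) — not enough type-B units


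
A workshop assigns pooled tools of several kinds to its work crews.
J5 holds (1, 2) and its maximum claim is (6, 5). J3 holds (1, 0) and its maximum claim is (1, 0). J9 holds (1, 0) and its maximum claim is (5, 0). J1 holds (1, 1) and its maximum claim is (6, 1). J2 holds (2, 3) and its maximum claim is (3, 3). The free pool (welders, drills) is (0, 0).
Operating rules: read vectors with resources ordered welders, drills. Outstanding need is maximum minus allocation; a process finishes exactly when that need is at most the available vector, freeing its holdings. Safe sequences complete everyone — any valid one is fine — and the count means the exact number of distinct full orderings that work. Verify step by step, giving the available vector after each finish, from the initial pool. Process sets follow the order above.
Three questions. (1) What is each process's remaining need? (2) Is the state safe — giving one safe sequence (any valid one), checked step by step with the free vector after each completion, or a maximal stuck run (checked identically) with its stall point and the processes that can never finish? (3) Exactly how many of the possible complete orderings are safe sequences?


(1) Outstanding need per process (order welders, drills):
  J5: (5, 3)
  J3: (0, 0)
  J9: (4, 0)
  J1: (5, 0)
  J2: (1, 0)
(2) UNSAFE.
Key observation: after J3, J2 complete, (3, 3) is the best the pool ever gets, yet each leftover process wants more welders.
Going as far as possible: J3, J2; after that, nothing fits. Verifying each step:
  pool = (0, 0)
  run J3 (needs (0, 0), free (0, 0)); after release of (1, 0) the pool is (1, 0)
  run J2 (needs (1, 0), free (1, 0)); after release of (2, 3) the pool is (3, 3)
  J5 still needs (5, 3) but only (3, 3) is free — short on welders
  J9 still needs (4, 0) but only (3, 3) is free — short on welders
  J1 still needs (5, 0) but only (3, 3) is free — short on welders
Processes that can never finish: J5, J9 and J1.
(3) Exactly 0 of the possible complete orderings are safe sequences.


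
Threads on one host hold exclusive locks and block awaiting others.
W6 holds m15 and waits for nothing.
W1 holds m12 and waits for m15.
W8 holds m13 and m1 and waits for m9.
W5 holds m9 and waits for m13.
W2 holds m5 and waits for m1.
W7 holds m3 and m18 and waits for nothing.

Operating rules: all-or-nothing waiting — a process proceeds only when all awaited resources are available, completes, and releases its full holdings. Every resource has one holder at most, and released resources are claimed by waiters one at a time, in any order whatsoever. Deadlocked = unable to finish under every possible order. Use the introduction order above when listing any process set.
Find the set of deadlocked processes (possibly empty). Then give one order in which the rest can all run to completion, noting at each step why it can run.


Deadlocked: W8, W5 and W2.
Key observation: the waits loop around W8 -> W5 -> W8 with no way out; W2 waits into the deadlock from upstream.
One completion order for the rest: W6, W1, W7.
Check, step by step:
  W6 waits on nothing -> runs at once and releases m15
  W1 waits on m15 — all released -> runs and releases m12
  W7 waits on nothing -> runs at once and releases m3 and m18


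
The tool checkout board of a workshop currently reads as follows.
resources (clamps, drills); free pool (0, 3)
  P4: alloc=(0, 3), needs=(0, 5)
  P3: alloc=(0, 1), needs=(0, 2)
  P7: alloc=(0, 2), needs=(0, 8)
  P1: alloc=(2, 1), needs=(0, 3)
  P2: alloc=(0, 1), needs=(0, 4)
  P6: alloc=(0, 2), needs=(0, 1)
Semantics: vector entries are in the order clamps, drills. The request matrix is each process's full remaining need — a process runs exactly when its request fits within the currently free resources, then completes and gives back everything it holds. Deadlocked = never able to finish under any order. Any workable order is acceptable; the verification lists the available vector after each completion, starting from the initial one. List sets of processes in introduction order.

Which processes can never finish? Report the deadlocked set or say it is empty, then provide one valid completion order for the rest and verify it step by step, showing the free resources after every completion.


Nothing here is deadlocked.
Key observation: P3 fits the free pool immediately, and its release cascades until everyone finishes.
A valid finishing order for the others: P3, P2, P1, P6, P7, P4. Walking it through:
  pool = (0, 3)
  P3: need (0, 2) fits (0, 3); releases (0, 1), pool now (0, 4)
  P2: need (0, 4) fits (0, 4); releases (0, 1), pool now (0, 5)
  P1: need (0, 3) fits (0, 5); releases (2, 1), pool now (2, 6)
  P6: need (0, 1) fits (2, 6); releases (0, 2), pool now (2, 8)
  P7: need (0, 8) fits (2, 8); releases (0, 2), pool now (2, 10)
  P4: need (0, 5) fits (2, 10); releases (0, 3), pool now (2, 13)


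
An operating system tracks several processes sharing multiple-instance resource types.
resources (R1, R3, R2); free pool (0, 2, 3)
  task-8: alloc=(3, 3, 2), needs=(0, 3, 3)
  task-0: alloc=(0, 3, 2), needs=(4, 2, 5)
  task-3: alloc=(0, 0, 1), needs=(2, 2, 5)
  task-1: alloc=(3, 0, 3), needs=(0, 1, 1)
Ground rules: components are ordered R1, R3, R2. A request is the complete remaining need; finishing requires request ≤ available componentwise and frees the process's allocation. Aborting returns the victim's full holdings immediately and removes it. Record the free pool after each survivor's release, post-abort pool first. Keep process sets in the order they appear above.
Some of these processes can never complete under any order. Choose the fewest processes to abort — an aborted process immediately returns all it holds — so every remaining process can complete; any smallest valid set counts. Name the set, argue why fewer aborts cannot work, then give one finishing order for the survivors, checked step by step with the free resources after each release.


Abort task-8.
Key observation: the returned (3, 3, 2) from task-8 is what brings task-0 — unrunnable before, under any order — into play at step 3.
Minimality: the empty abort set fails — the state is deadlocked as it stands.
The survivors complete as task-3, task-1, task-0. Check, step by step (starting from the post-abort pool):
  pool = (3, 5, 5)
  task-3 needs (2, 2, 5) <= (3, 5, 5) -> finishes; pool += (0, 0, 1) = (3, 5, 6)
  task-1 needs (0, 1, 1) <= (3, 5, 6) -> finishes; pool += (3, 0, 3) = (6, 5, 9)
  task-0 needs (4, 2, 5) <= (6, 5, 9) -> finishes; pool += (0, 3, 2) = (6, 8, 11)


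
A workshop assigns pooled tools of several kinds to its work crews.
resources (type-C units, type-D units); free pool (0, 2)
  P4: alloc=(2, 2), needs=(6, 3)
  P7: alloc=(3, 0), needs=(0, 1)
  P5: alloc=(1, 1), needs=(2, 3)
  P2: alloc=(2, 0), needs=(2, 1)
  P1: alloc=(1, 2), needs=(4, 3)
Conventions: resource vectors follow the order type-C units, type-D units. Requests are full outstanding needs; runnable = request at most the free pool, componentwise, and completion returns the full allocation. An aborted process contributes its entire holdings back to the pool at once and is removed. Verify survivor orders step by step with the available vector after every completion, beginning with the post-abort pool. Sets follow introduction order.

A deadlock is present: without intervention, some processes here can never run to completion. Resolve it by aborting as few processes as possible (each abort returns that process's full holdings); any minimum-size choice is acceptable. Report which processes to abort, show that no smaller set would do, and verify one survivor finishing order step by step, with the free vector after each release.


Minimum abort set: P4.
Key observation: no ordering could ever have run P1 before the abort of P4; with (2, 2) back in the pool it fits at step 2.
Minimality: the empty abort set fails — the state is deadlocked as it stands.
The survivors complete as P2, P1, P5, P7. Step-by-step check (starting from the post-abort pool):
  pool = (2, 4)
  run P2 (needs (2, 1), free (2, 4)); after release of (2, 0) the pool is (4, 4)
  run P1 (needs (4, 3), free (4, 4)); after release of (1, 2) the pool is (5, 6)
  run P5 (needs (2, 3), free (5, 6)); after release of (1, 1) the pool is (6, 7)
  run P7 (needs (0, 1), free (6, 7)); after release of (3, 0) the pool is (9, 7)


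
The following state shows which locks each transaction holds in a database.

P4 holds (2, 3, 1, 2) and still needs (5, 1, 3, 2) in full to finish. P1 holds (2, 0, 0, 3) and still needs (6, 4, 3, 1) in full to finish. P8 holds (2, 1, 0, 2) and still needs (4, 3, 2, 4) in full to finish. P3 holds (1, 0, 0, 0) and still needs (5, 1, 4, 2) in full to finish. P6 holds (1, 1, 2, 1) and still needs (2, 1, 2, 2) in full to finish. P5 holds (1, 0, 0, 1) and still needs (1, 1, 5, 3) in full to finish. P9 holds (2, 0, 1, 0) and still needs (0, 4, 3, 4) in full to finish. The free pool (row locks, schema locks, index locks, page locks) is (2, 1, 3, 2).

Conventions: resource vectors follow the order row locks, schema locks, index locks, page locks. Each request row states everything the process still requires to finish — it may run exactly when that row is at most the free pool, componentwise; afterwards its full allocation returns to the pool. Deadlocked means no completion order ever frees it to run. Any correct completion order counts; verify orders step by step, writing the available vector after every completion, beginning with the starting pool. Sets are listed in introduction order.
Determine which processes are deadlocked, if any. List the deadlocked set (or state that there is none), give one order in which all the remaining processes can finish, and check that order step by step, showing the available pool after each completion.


The deadlocked set is P4, P1, P8, P3 and P9.
Key observation: after P6, P5 the pool peaks at (4, 2, 5, 4), and each blocked process is short somewhere: P4 on row locks; P1 on row locks, schema locks; P8 on schema locks; P3 on row locks; P9 on schema locks.
A valid finishing order for the others: P6, P5. Walking it through:
  pool = (2, 1, 3, 2)
  P6: need (2, 1, 2, 2) fits (2, 1, 3, 2); releases (1, 1, 2, 1), pool now (3, 2, 5, 3)
  P5: need (1, 1, 5, 3) fits (3, 2, 5, 3); releases (1, 0, 0, 1), pool now (4, 2, 5, 4)
The stuck group stays short no matter what:
  blocked: P4 wants (5, 1, 3, 2), pool (4, 2, 5, 4) — not enough row locks
  blocked: P1 wants (6, 4, 3, 1), pool (4, 2, 5, 4) — not enough row locks and schema locks
  blocked: P8 wants (4, 3, 2, 4), pool (4, 2, 5, 4) — not enough schema locks
  blocked: P3 wants (5, 1, 4, 2), pool (4, 2, 5, 4) — not enough row locks
  blocked: P9 wants (0, 4, 3, 4), pool (4, 2, 5, 4) — not enough schema locks
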